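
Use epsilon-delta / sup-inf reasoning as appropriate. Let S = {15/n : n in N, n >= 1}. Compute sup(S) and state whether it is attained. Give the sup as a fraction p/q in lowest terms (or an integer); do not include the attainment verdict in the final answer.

Analysis:
- Values: 15, 15/2, 5, 15/4, ... strictly decreasing.
- The maximum is 15 (n=1); sup = 15 (attained).
- The set is bounded below by 0; 15/n -> 0 so 0 is the greatest lower bound.
- 0 is not in the set, so inf = 0 is not attained.
Conclusion: sup(S) = 15, attained in S.

15


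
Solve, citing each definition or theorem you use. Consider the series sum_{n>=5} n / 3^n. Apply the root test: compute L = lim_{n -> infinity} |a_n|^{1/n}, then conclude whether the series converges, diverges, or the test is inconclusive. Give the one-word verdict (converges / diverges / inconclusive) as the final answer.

Let a_n denote the general term. Form |a_n|^(1/n) and simplify:
|a_n|^(1/n) = n^(1/n)/3
Take the limit as n -> infinity: L = 1/3.
Since L = 1/3 < 1, the root test implies convergence.

converges


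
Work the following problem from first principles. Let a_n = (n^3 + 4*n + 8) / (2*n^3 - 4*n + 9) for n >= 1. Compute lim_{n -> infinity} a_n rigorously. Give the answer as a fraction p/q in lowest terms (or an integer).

Divide numerator and denominator by n^3, the highest power:
numerator / n^3 = 1 + 4/n^2 + 8/n^3
denominator / n^3 = 2 - 4/n^2 + 9/n^3
As n -> infinity, all terms of the form c/n^k (k >= 1) tend to 0.
So numerator / n^3 -> 1 and denominator / n^3 -> 2.
Therefore lim a_n = 1/2.

1/2


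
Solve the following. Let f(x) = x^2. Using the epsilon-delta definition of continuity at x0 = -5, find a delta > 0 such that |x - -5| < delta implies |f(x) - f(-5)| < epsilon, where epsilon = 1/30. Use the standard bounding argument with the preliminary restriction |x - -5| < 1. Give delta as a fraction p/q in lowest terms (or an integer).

Factor: |x^2 - (-5)^2| = |x - -5| * |x + -5|.
Impose |x - -5| < 1 first. Then |x + -5| = |(x - -5) + 2*(-5)| <= |x - -5| + 2*|-5| < 1 + 10 = 11.
So |x^2 - (-5)^2| < delta * 11.
We need delta * 11 <= 1/30, i.e. delta <= 1/30/11 = 1/330.
Since 1/330 < 1, this is tighter than 1; take delta = 1/330.
So delta = 1/330 works.

1/330


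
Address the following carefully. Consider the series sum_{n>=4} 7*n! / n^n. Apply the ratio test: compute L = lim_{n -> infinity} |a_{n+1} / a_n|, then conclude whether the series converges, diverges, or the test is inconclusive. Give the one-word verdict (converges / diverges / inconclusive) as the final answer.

Let a_n denote the general term. Form the ratio a_{n+1}/a_n and simplify:
a_{n+1}/a_n = (n/(n + 1))^n
Take the limit as n -> infinity: L = exp(-1).
Since L = exp(-1) < 1, the ratio test implies the series converges.

converges


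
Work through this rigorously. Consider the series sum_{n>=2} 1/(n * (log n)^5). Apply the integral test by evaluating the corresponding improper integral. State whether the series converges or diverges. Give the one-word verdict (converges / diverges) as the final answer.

Let f(x) = 1/(x*log(x)^5). Then f is positive, continuous, and decreasing on [2, infinity), so the integral test applies.
Compute the improper integral int_{2}^infinity f(x) dx:
  antiderivative F(x) = -1/(4*log(x)^4).
  F(x) -> 0 as x -> infinity.  int = 0 - F(2) = 1/(4*log(2)^4) < infinity. By the integral test, the series converges.

converges


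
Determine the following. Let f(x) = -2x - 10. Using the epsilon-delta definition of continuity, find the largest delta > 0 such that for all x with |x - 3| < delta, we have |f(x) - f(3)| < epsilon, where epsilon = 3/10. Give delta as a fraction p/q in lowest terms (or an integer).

We compute f(3) = -2*(3) - 10 = -16.
|f(x) - f(3)| = |-2x - 10 - (-16)| = |-2(x - 3)| = 2|x - 3|.
We need 2|x - 3| < 3/10, i.e. |x - 3| < 3/10 / 2 = 3/20.
So any delta <= 3/20 works. Conversely, if delta > 3/20, then x = 3 + 3/20 satisfies |x - 3| = 3/20 < delta but |f(x) - f(3)| = 2 * 3/20 = 3/10, which is not < 3/10; so no larger delta works.
Hence the largest such delta is 3/20.

3/20


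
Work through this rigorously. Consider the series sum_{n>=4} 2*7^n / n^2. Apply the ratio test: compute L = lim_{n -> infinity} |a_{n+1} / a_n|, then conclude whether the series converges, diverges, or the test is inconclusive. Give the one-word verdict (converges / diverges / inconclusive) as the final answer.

Let a_n denote the general term. Form the ratio a_{n+1}/a_n and simplify:
a_{n+1}/a_n = 7*n^2/(n + 1)^2
Take the limit as n -> infinity: L = 7.
Since L = 7 > 1 (or L = infinity), the ratio test implies the series diverges.

diverges


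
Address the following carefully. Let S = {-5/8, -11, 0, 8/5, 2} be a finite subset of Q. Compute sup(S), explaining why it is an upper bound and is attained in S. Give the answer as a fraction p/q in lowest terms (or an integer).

S is finite, so sup(S) = max(S).
Sorted decreasing:
2, 8/5, 0, -5/8, -11
The extremum is 2.
For every x in S, x <= 2. And 2 is in S, so it is attained.
Therefore sup(S) = 2.

2


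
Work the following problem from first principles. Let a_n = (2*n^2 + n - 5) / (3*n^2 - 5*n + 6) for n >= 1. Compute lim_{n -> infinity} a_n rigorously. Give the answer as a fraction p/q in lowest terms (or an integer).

Divide numerator and denominator by n^2, the highest power:
numerator / n^2 = 2 + 1/n - 5/n^2
denominator / n^2 = 3 - 5/n + 6/n^2
As n -> infinity, all terms of the form c/n^k (k >= 1) tend to 0.
So numerator / n^2 -> 2 and denominator / n^2 -> 3.
Therefore lim a_n = 2/3.

2/3


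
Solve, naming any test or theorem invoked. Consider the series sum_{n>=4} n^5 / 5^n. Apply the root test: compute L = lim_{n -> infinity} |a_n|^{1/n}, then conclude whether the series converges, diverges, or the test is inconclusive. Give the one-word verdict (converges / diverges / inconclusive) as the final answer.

Let a_n denote the general term. Form |a_n|^(1/n) and simplify:
|a_n|^(1/n) = n^(5/n)/5
Take the limit as n -> infinity: L = 1/5.
Since L = 1/5 < 1, the root test implies convergence.

converges


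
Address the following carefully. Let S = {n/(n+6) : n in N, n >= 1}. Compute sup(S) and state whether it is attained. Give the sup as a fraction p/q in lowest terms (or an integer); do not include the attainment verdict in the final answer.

Analysis:
- Values: 1/7, 1/4, 1/3, 2/5, ... strictly increasing.
- Minimum is 1/7 (n=1); inf = 1/7 (attained).
- n/(n+6) = 1 - 6/(n+6) -> 1 from below as n -> infinity, and never equals 1.
- So sup = 1 (not attained).
Conclusion: sup(S) = 1, not attained in S.

1


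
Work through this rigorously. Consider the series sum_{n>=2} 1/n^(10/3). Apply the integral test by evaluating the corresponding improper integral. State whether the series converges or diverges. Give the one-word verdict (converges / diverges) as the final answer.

Let f(x) = x^(-10/3). Then f is positive, continuous, and decreasing on [2, infinity), so the integral test applies.
Compute the improper integral int_{2}^infinity f(x) dx:
  antiderivative F(x) = -3/(7*x^(7/3)).
  As x -> infinity, F(x) -> 0 (since p = 10/3 > 1).
  So int = F(infinity) - F(2) = 0 - (-3*2^(2/3)/56) = 3*2^(2/3)/56.
  Finite, so by the integral test, the series converges.

converges


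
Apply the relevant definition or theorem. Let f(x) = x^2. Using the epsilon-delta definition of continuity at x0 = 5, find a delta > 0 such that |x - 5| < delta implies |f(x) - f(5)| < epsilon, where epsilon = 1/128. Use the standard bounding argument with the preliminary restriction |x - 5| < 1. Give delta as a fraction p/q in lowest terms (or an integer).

Factor: |x^2 - (5)^2| = |x - 5| * |x + 5|.
Impose |x - 5| < 1 first. Then |x + 5| = |(x - 5) + 2*(5)| <= |x - 5| + 2*|5| < 1 + 10 = 11.
So |x^2 - (5)^2| < delta * 11.
We need delta * 11 <= 1/128, i.e. delta <= 1/128/11 = 1/1408.
Since 1/1408 < 1, this is tighter than 1; take delta = 1/1408.
So delta = 1/1408 works.

1/1408


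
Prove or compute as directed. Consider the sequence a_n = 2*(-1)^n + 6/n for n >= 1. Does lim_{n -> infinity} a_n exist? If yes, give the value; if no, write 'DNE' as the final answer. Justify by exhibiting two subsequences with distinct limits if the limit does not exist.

Examine the behaviour of a_n along subsequences.
a_{2k} = 2 + 6/(2k) -> 2. a_{2k+1} = -2 + 6/(2k+1) -> -2.
Since these two subsequential limits are 2 and -2, distinct, the full sequence cannot converge (a convergent sequence has all subsequences tending to the same limit). So lim a_n does not exist.

DNE


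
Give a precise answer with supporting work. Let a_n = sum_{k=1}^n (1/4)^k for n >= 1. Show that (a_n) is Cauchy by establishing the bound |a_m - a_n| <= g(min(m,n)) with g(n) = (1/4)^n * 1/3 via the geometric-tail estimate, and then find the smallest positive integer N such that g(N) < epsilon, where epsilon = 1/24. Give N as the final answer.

For m > n >= 1: |a_m - a_n| = sum_{k=n+1}^m (1/4)^k < sum_{k=n+1}^infinity (1/4)^k = (1/4)^(n+1) / (1 - 1/4) = (1/4)^n * (1/4) * (4/3) = (1/4)^n * 1/3.
So g(n) = (1/4)^n / 3. Since g(n) -> 0, (a_n) is Cauchy.
Now solve g(N) < 1/24: (1/4)^N / 3 < 1/24 <=> 4^N > 1 / (3 * 1/24) = 8.
Check powers of 4: 4^1 = 4 <= 8, 4^2 = 16 > 8.
So the smallest such N is 2. Check: g(2) = 1/(3 * 16) = 1/48 < 1/24.

2


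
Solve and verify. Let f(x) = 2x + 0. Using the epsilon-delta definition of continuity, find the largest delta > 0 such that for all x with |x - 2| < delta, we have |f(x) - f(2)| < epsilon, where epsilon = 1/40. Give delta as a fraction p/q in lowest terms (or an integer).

We compute f(2) = 2*(2) + 0 = 4.
|f(x) - f(2)| = |2x + 0 - (4)| = |2(x - 2)| = 2|x - 2|.
We need 2|x - 2| < 1/40, i.e. |x - 2| < 1/40 / 2 = 1/80.
So any delta <= 1/80 works. Conversely, if delta > 1/80, then x = 2 + 1/80 satisfies |x - 2| = 1/80 < delta but |f(x) - f(2)| = 2 * 1/80 = 1/40, which is not < 1/40; so no larger delta works.
Hence the largest such delta is 1/80.

1/80


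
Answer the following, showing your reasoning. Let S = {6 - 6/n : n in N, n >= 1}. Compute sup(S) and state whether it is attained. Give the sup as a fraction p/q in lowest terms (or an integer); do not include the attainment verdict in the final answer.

Analysis:
- Values: 0, 3, 4, 9/2, ... strictly increasing.
- Minimum is 0 (n=1); inf = 0 (attained).
- 6 - 6/n -> 6 from below; sup = 6, not attained.
Conclusion: sup(S) = 6, not attained in S.

6


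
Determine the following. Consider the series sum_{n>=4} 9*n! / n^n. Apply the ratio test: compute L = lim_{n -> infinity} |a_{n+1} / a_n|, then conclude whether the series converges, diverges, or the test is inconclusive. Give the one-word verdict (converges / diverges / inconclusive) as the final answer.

Let a_n denote the general term. Form the ratio a_{n+1}/a_n and simplify:
a_{n+1}/a_n = (n/(n + 1))^n
Take the limit as n -> infinity: L = exp(-1).
Since L = exp(-1) < 1, the ratio test implies the series converges.

converges


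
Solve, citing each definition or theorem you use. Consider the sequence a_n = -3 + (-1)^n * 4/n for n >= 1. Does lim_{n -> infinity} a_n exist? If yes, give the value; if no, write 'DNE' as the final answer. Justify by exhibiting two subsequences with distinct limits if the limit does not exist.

Examine the behaviour of a_n along subsequences.
Even-n subsequence a_{2k} = -3 + 4/(2k) -> -3. Odd-n subsequence a_{2k+1} = -3 - 4/(2k+1) -> -3. Both tend to -3, which suggests the limit is -3; verify directly.
|a_n - (-3)| = |(-1)^n * 4/n| = 4/n for every n >= 1.
Given epsilon > 0, choose a positive integer N > 4/epsilon. Then for all n >= N, |a_n - (-3)| = 4/n <= 4/N < epsilon.
So by the definition of the limit, lim a_n exists and equals -3.

-3


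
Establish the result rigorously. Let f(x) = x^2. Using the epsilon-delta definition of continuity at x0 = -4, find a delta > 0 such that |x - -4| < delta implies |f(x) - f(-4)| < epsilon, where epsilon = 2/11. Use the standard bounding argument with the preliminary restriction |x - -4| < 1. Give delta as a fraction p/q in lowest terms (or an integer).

Factor: |x^2 - (-4)^2| = |x - -4| * |x + -4|.
Impose |x - -4| < 1 first. Then |x + -4| = |(x - -4) + 2*(-4)| <= |x - -4| + 2*|-4| < 1 + 8 = 9.
So |x^2 - (-4)^2| < delta * 9.
We need delta * 9 <= 2/11, i.e. delta <= 2/11/9 = 2/99.
Since 2/99 < 1, this is tighter than 1; take delta = 2/99.
So delta = 2/99 works.

2/99


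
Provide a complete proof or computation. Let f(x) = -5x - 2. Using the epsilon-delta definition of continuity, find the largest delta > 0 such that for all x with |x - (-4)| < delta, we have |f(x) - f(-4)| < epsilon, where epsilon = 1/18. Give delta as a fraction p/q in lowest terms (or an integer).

We compute f(-4) = -5*(-4) - 2 = 18.
|f(x) - f(-4)| = |-5x - 2 - (18)| = |-5(x - (-4))| = 5|x - (-4)|.
We need 5|x - (-4)| < 1/18, i.e. |x - (-4)| < 1/18 / 5 = 1/90.
So any delta <= 1/90 works. Conversely, if delta > 1/90, then x = -4 + 1/90 satisfies |x - (-4)| = 1/90 < delta but |f(x) - f(-4)| = 5 * 1/90 = 1/18, which is not < 1/18; so no larger delta works.
Hence the largest such delta is 1/90.

1/90


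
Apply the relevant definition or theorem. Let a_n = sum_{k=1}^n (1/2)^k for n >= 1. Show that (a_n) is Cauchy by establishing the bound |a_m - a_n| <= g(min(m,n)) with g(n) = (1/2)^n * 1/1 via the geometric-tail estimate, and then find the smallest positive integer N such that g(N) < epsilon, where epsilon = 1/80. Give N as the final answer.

For m > n >= 1: |a_m - a_n| = sum_{k=n+1}^m (1/2)^k < sum_{k=n+1}^infinity (1/2)^k = (1/2)^(n+1) / (1 - 1/2) = (1/2)^n * (1/2) * (2/1) = (1/2)^n * 1/1.
So g(n) = (1/2)^n / 1. Since g(n) -> 0, (a_n) is Cauchy.
Now solve g(N) < 1/80: (1/2)^N / 1 < 1/80 <=> 2^N > 1 / (1 * 1/80) = 80.
Check powers of 2: 2^6 = 64 <= 80, 2^7 = 128 > 80.
So the smallest such N is 7. Check: g(7) = 1/(1 * 128) = 1/128 < 1/80.

7


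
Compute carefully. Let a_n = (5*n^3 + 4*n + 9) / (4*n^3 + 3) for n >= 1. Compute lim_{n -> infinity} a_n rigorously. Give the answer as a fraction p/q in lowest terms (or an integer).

Divide numerator and denominator by n^3, the highest power:
numerator / n^3 = 5 + 4/n^2 + 9/n^3
denominator / n^3 = 4 + 3/n^3
As n -> infinity, all terms of the form c/n^k (k >= 1) tend to 0.
So numerator / n^3 -> 5 and denominator / n^3 -> 4.
Therefore lim a_n = 5/4.

5/4


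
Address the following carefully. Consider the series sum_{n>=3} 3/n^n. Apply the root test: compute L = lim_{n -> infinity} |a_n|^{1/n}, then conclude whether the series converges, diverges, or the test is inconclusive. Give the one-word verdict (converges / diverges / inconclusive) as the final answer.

Let a_n denote the general term. Form |a_n|^(1/n) and simplify:
|a_n|^(1/n) = 3^(1/n)/n
Take the limit as n -> infinity: L = 0.
Since L = 0 < 1, the root test implies convergence.

converges


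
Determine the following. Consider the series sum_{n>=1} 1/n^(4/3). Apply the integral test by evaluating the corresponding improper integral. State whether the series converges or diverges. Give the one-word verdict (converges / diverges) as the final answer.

Let f(x) = x^(-4/3). Then f is positive, continuous, and decreasing on [1, infinity), so the integral test applies.
Compute the improper integral int_{1}^infinity f(x) dx:
  antiderivative F(x) = -3/x^(1/3).
  As x -> infinity, F(x) -> 0 (since p = 4/3 > 1).
  So int = F(infinity) - F(1) = 0 - (-3) = 3.
  Finite, so by the integral test, the series converges.

converges


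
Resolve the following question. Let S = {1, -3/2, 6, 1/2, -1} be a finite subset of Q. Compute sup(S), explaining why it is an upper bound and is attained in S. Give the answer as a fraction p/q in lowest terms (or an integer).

S is finite, so sup(S) = max(S).
Sorted decreasing:
6, 1, 1/2, -1, -3/2
The extremum is 6.
For every x in S, x <= 6. And 6 is in S, so it is attained.
Therefore sup(S) = 6.

6


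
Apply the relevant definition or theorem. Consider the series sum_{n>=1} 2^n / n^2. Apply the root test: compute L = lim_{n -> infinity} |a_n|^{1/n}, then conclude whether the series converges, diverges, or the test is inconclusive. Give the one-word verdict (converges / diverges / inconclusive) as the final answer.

Let a_n denote the general term. Form |a_n|^(1/n) and simplify:
|a_n|^(1/n) = 2/n^(2/n)
Take the limit as n -> infinity: L = 2.
Since L = 2 > 1, the root test implies divergence.

diverges


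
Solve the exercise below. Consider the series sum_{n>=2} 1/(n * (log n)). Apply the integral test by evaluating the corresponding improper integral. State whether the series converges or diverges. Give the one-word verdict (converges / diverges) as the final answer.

Let f(x) = 1/(x*log(x)). Then f is positive, continuous, and decreasing on [2, infinity), so the integral test applies.
Compute the improper integral int_{2}^infinity f(x) dx:
  antiderivative F(x) = log(log(x)).
  F(x) = log(log(x)) -> infinity as x -> infinity. The integral diverges, so by the integral test, the series diverges.

diverges


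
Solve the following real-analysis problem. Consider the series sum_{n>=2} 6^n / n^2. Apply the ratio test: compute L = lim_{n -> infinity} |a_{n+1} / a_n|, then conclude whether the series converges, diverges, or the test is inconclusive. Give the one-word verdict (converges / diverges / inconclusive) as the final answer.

Let a_n denote the general term. Form the ratio a_{n+1}/a_n and simplify:
a_{n+1}/a_n = 6*n^2/(n + 1)^2
Take the limit as n -> infinity: L = 6.
Since L = 6 > 1 (or L = infinity), the ratio test implies the series diverges.

diverges


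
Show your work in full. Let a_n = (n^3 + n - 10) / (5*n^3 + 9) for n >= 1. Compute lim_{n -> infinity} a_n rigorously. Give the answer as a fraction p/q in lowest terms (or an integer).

Divide numerator and denominator by n^3, the highest power:
numerator / n^3 = 1 + n^(-2) - 10/n^3
denominator / n^3 = 5 + 9/n^3
As n -> infinity, all terms of the form c/n^k (k >= 1) tend to 0.
So numerator / n^3 -> 1 and denominator / n^3 -> 5.
Therefore lim a_n = 1/5.

1/5


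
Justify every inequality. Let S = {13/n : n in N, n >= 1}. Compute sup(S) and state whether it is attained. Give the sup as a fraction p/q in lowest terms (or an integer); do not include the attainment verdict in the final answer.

Analysis:
- Values: 13, 13/2, 13/3, 13/4, ... strictly decreasing.
- The maximum is 13 (n=1); sup = 13 (attained).
- The set is bounded below by 0; 13/n -> 0 so 0 is the greatest lower bound.
- 0 is not in the set, so inf = 0 is not attained.
Conclusion: sup(S) = 13, attained in S.

13


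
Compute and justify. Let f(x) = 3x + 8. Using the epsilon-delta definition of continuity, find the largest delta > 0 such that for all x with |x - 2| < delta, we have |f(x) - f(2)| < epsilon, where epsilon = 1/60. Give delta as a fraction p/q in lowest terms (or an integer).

We compute f(2) = 3*(2) + 8 = 14.
|f(x) - f(2)| = |3x + 8 - (14)| = |3(x - 2)| = 3|x - 2|.
We need 3|x - 2| < 1/60, i.e. |x - 2| < 1/60 / 3 = 1/180.
So any delta <= 1/180 works. Conversely, if delta > 1/180, then x = 2 + 1/180 satisfies |x - 2| = 1/180 < delta but |f(x) - f(2)| = 3 * 1/180 = 1/60, which is not < 1/60; so no larger delta works.
Hence the largest such delta is 1/180.

1/180


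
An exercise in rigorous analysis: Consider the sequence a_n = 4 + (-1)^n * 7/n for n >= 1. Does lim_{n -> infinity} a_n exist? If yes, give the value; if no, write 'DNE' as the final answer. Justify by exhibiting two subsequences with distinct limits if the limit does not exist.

Examine the behaviour of a_n along subsequences.
Even-n subsequence a_{2k} = 4 + 7/(2k) -> 4. Odd-n subsequence a_{2k+1} = 4 - 7/(2k+1) -> 4. Both tend to 4, which suggests the limit is 4; verify directly.
|a_n - 4| = |(-1)^n * 7/n| = 7/n for every n >= 1.
Given epsilon > 0, choose a positive integer N > 7/epsilon. Then for all n >= N, |a_n - 4| = 7/n <= 7/N < epsilon.
So by the definition of the limit, lim a_n exists and equals 4.

4


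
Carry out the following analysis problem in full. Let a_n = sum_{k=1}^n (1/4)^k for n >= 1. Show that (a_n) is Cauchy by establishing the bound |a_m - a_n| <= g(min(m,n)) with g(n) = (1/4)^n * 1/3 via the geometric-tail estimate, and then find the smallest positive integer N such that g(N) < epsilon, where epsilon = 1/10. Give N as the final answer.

For m > n >= 1: |a_m - a_n| = sum_{k=n+1}^m (1/4)^k < sum_{k=n+1}^infinity (1/4)^k = (1/4)^(n+1) / (1 - 1/4) = (1/4)^n * (1/4) * (4/3) = (1/4)^n * 1/3.
So g(n) = (1/4)^n / 3. Since g(n) -> 0, (a_n) is Cauchy.
Now solve g(N) < 1/10: (1/4)^N / 3 < 1/10 <=> 4^N > 1 / (3 * 1/10) = 10/3.
Check powers of 4: 4^0 = 1 <= 10/3, 4^1 = 4 > 10/3.
So the smallest such N is 1. Check: g(1) = 1/(3 * 4) = 1/12 < 1/10.

1


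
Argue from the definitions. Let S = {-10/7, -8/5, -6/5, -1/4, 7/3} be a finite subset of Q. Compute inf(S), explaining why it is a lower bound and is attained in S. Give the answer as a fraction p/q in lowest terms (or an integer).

S is finite, so inf(S) = min(S).
Sorted increasing:
-8/5, -10/7, -6/5, -1/4, 7/3
The extremum is -8/5.
For every x in S, x >= -8/5. And -8/5 is in S, so it is attained.
Therefore inf(S) = -8/5.

-8/5


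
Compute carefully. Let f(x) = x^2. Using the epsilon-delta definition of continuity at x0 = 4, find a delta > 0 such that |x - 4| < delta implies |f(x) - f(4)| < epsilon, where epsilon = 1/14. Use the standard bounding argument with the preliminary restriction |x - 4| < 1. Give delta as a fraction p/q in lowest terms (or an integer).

Factor: |x^2 - (4)^2| = |x - 4| * |x + 4|.
Impose |x - 4| < 1 first. Then |x + 4| = |(x - 4) + 2*(4)| <= |x - 4| + 2*|4| < 1 + 8 = 9.
So |x^2 - (4)^2| < delta * 9.
We need delta * 9 <= 1/14, i.e. delta <= 1/14/9 = 1/126.
Since 1/126 < 1, this is tighter than 1; take delta = 1/126.
So delta = 1/126 works.

1/126


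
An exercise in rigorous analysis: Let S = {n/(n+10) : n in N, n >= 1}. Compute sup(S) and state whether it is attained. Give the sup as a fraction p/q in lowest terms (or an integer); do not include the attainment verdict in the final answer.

Analysis:
- Values: 1/11, 1/6, 3/13, 2/7, ... strictly increasing.
- Minimum is 1/11 (n=1); inf = 1/11 (attained).
- n/(n+10) = 1 - 10/(n+10) -> 1 from below as n -> infinity, and never equals 1.
- So sup = 1 (not attained).
Conclusion: sup(S) = 1, not attained in S.

1


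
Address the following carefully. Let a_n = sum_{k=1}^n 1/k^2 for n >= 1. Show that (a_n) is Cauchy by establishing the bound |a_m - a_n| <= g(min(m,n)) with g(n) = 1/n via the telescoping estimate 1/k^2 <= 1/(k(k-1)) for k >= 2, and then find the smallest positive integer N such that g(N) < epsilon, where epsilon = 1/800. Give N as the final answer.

For m > n >= 1: |a_m - a_n| = sum_{k=n+1}^m 1/k^2.
Use 1/k^2 <= 1/(k(k-1)) = 1/(k-1) - 1/k for k >= 2:
sum_{k=n+1}^m 1/k^2 <= sum_{k=n+1}^m (1/(k-1) - 1/k) = 1/n - 1/m <= 1/n.
By symmetry the same bound holds with n,m swapped, so |a_m - a_n| <= 1/min(m,n) = g(min(m,n)). Since g(n) -> 0, (a_n) is Cauchy.
Now solve g(N) < 1/800: 1/N < 1/800 <=> N > 1/(1/800) = 800.
The smallest integer strictly greater than 800 is N = 801.
Check: g(801) = 1/801 < 1/800; g(800) = 1/800 >= 1/800. So N = 801.

801


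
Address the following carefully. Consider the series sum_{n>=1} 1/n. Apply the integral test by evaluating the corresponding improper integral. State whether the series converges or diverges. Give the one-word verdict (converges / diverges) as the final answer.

Let f(x) = 1/x. Then f is positive, continuous, and decreasing on [1, infinity), so the integral test applies.
Compute the improper integral int_{1}^infinity f(x) dx:
  antiderivative F(x) = log(x).
  As x -> infinity, log(x) -> infinity.
  So int = infinity - log(1) = infinity. By the integral test, the series diverges.

diverges


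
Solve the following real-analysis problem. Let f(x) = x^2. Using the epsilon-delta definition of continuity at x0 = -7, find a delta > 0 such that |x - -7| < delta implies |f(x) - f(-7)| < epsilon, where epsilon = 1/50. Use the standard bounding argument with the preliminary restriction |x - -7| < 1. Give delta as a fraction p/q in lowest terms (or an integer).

Factor: |x^2 - (-7)^2| = |x - -7| * |x + -7|.
Impose |x - -7| < 1 first. Then |x + -7| = |(x - -7) + 2*(-7)| <= |x - -7| + 2*|-7| < 1 + 14 = 15.
So |x^2 - (-7)^2| < delta * 15.
We need delta * 15 <= 1/50, i.e. delta <= 1/50/15 = 1/750.
Since 1/750 < 1, this is tighter than 1; take delta = 1/750.
So delta = 1/750 works.

1/750


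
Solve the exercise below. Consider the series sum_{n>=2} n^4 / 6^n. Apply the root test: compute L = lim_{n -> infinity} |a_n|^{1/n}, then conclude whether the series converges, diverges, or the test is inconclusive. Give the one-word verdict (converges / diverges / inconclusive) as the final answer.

Let a_n denote the general term. Form |a_n|^(1/n) and simplify:
|a_n|^(1/n) = n^(4/n)/6
Take the limit as n -> infinity: L = 1/6.
Since L = 1/6 < 1, the root test implies convergence.

converges


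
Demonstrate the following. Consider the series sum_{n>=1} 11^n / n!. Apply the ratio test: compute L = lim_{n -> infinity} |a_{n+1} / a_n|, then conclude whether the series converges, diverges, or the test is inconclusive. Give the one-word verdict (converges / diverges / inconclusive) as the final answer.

Let a_n denote the general term. Form the ratio a_{n+1}/a_n and simplify:
a_{n+1}/a_n = 11/(n + 1)
Take the limit as n -> infinity: L = 0.
Since L = 0 < 1, the ratio test implies the series converges.

converges


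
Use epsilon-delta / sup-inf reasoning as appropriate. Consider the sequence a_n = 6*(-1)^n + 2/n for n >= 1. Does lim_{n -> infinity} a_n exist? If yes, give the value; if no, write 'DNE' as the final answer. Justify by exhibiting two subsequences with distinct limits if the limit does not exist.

Examine the behaviour of a_n along subsequences.
a_{2k} = 6 + 2/(2k) -> 6. a_{2k+1} = -6 + 2/(2k+1) -> -6.
Since these two subsequential limits are 6 and -6, distinct, the full sequence cannot converge (a convergent sequence has all subsequences tending to the same limit). So lim a_n does not exist.

DNE


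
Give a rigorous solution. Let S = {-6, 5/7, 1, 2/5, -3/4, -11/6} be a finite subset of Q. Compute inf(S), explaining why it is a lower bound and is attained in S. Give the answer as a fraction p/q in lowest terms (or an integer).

S is finite, so inf(S) = min(S).
Sorted increasing:
-6, -11/6, -3/4, 2/5, 5/7, 1
The extremum is -6.
For every x in S, x >= -6. And -6 is in S, so it is attained.
Therefore inf(S) = -6.

-6


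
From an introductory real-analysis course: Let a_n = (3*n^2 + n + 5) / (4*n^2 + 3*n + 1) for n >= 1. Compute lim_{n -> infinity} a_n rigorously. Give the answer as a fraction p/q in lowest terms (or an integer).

Divide numerator and denominator by n^2, the highest power:
numerator / n^2 = 3 + 1/n + 5/n^2
denominator / n^2 = 4 + 3/n + n^(-2)
As n -> infinity, all terms of the form c/n^k (k >= 1) tend to 0.
So numerator / n^2 -> 3 and denominator / n^2 -> 4.
Therefore lim a_n = 3/4.

3/4


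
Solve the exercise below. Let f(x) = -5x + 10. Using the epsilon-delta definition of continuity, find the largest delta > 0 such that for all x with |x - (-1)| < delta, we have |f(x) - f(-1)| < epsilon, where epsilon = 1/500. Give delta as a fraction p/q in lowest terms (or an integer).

We compute f(-1) = -5*(-1) + 10 = 15.
|f(x) - f(-1)| = |-5x + 10 - (15)| = |-5(x - (-1))| = 5|x - (-1)|.
We need 5|x - (-1)| < 1/500, i.e. |x - (-1)| < 1/500 / 5 = 1/2500.
So any delta <= 1/2500 works. Conversely, if delta > 1/2500, then x = -1 + 1/2500 satisfies |x - (-1)| = 1/2500 < delta but |f(x) - f(-1)| = 5 * 1/2500 = 1/500, which is not < 1/500; so no larger delta works.
Hence the largest such delta is 1/2500.

1/2500


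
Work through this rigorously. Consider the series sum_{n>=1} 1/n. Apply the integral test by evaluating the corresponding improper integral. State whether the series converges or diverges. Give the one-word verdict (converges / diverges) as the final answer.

Let f(x) = 1/x. Then f is positive, continuous, and decreasing on [1, infinity), so the integral test applies.
Compute the improper integral int_{1}^infinity f(x) dx:
  antiderivative F(x) = log(x).
  As x -> infinity, log(x) -> infinity.
  So int = infinity - log(1) = infinity. By the integral test, the series diverges.

diverges


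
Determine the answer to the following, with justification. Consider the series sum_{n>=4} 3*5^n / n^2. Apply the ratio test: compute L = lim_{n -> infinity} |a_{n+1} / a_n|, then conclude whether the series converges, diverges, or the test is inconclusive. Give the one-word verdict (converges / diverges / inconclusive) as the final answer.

Let a_n denote the general term. Form the ratio a_{n+1}/a_n and simplify:
a_{n+1}/a_n = 5*n^2/(n + 1)^2
Take the limit as n -> infinity: L = 5.
Since L = 5 > 1 (or L = infinity), the ratio test implies the series diverges.

diverges


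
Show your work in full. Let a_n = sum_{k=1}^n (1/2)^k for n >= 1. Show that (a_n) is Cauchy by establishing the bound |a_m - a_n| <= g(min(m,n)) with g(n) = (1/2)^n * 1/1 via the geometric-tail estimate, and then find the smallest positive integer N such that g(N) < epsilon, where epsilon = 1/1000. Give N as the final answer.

For m > n >= 1: |a_m - a_n| = sum_{k=n+1}^m (1/2)^k < sum_{k=n+1}^infinity (1/2)^k = (1/2)^(n+1) / (1 - 1/2) = (1/2)^n * (1/2) * (2/1) = (1/2)^n * 1/1.
So g(n) = (1/2)^n / 1. Since g(n) -> 0, (a_n) is Cauchy.
Now solve g(N) < 1/1000: (1/2)^N / 1 < 1/1000 <=> 2^N > 1 / (1 * 1/1000) = 1000.
Check powers of 2: 2^9 = 512 <= 1000, 2^10 = 1024 > 1000.
So the smallest such N is 10. Check: g(10) = 1/(1 * 1024) = 1/1024 < 1/1000.

10


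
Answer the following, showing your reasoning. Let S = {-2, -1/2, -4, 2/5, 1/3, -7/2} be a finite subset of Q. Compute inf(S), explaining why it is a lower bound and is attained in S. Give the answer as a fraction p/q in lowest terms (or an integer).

S is finite, so inf(S) = min(S).
Sorted increasing:
-4, -7/2, -2, -1/2, 1/3, 2/5
The extremum is -4.
For every x in S, x >= -4. And -4 is in S, so it is attained.
Therefore inf(S) = -4.

-4


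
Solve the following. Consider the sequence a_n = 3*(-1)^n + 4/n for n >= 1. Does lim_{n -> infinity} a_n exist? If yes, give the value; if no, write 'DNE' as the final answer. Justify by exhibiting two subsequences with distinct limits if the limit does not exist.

Examine the behaviour of a_n along subsequences.
a_{2k} = 3 + 4/(2k) -> 3. a_{2k+1} = -3 + 4/(2k+1) -> -3.
Since these two subsequential limits are 3 and -3, distinct, the full sequence cannot converge (a convergent sequence has all subsequences tending to the same limit). So lim a_n does not exist.

DNE


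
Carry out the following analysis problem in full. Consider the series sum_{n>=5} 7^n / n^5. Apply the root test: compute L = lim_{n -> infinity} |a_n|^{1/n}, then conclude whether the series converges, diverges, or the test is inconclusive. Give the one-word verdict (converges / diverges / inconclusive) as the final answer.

Let a_n denote the general term. Form |a_n|^(1/n) and simplify:
|a_n|^(1/n) = 7/n^(5/n)
Take the limit as n -> infinity: L = 7.
Since L = 7 > 1, the root test implies divergence.

diverges


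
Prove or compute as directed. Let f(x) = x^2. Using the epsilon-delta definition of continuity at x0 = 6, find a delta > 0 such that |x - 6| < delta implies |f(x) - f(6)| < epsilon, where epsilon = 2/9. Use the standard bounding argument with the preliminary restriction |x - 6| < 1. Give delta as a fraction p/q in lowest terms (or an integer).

Factor: |x^2 - (6)^2| = |x - 6| * |x + 6|.
Impose |x - 6| < 1 first. Then |x + 6| = |(x - 6) + 2*(6)| <= |x - 6| + 2*|6| < 1 + 12 = 13.
So |x^2 - (6)^2| < delta * 13.
We need delta * 13 <= 2/9, i.e. delta <= 2/9/13 = 2/117.
Since 2/117 < 1, this is tighter than 1; take delta = 2/117.
So delta = 2/117 works.

2/117


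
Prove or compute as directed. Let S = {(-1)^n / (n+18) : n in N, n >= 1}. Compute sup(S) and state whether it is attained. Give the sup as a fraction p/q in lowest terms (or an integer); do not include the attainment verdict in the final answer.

Analysis:
- Values: -1/19, 1/20, -1/21, 1/22, -1/23, ...
- Positive terms (even n): 1/(2+18), 1/(4+18), ... decreasing -> max = 1/20 (n=2).
- Negative terms (odd n): -1/(1+18), -1/(3+18), ... increasing -> min = -1/19 (n=1).
- So sup = 1/20 (attained at n=2); inf = -1/19 (attained at n=1).
Conclusion: sup(S) = 1/20, attained in S.

1/20


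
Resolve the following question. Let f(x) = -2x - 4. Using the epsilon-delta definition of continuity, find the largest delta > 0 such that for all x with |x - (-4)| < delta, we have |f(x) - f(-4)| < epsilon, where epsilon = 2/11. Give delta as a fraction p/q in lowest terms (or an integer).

We compute f(-4) = -2*(-4) - 4 = 4.
|f(x) - f(-4)| = |-2x - 4 - (4)| = |-2(x - (-4))| = 2|x - (-4)|.
We need 2|x - (-4)| < 2/11, i.e. |x - (-4)| < 2/11 / 2 = 1/11.
So any delta <= 1/11 works. Conversely, if delta > 1/11, then x = -4 + 1/11 satisfies |x - (-4)| = 1/11 < delta but |f(x) - f(-4)| = 2 * 1/11 = 2/11, which is not < 2/11; so no larger delta works.
Hence the largest such delta is 1/11.

1/11


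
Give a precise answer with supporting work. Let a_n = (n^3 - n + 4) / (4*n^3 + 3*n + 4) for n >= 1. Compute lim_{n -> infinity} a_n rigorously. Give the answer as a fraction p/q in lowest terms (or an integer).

Divide numerator and denominator by n^3, the highest power:
numerator / n^3 = 1 - 1/n^2 + 4/n^3
denominator / n^3 = 4 + 3/n^2 + 4/n^3
As n -> infinity, all terms of the form c/n^k (k >= 1) tend to 0.
So numerator / n^3 -> 1 and denominator / n^3 -> 4.
Therefore lim a_n = 1/4.

1/4


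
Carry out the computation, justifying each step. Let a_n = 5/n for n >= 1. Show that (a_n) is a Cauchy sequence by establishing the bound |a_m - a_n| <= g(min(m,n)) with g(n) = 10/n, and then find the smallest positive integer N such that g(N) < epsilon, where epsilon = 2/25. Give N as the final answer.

For any m, n >= 1, by the triangle inequality:
|a_m - a_n| = |5/m - 5/n| <= 5*1/m + 5*1/n <= 10/min(m,n).
So g(n) = 10/n bounds the Cauchy difference. Since g(n) -> 0, (a_n) is Cauchy.
Now solve g(N) < 2/25: 10/N < 2/25 <=> N > 10 / (2/25) = 125.
The smallest integer strictly greater than 125 is N = 126.
Check: g(126) = 10/126 = 5/63 < 2/25; g(125) = 2/25 >= 2/25. So N = 126.

126


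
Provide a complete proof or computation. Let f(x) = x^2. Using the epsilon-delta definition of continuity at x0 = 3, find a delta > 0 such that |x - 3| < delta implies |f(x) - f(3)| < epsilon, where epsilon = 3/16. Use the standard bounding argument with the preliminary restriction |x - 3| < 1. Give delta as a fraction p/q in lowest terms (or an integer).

Factor: |x^2 - (3)^2| = |x - 3| * |x + 3|.
Impose |x - 3| < 1 first. Then |x + 3| = |(x - 3) + 2*(3)| <= |x - 3| + 2*|3| < 1 + 6 = 7.
So |x^2 - (3)^2| < delta * 7.
We need delta * 7 <= 3/16, i.e. delta <= 3/16/7 = 3/112.
Since 3/112 < 1, this is tighter than 1; take delta = 3/112.
So delta = 3/112 works.

3/112


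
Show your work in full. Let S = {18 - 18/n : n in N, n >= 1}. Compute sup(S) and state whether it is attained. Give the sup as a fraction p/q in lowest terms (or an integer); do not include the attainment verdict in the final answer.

Analysis:
- Values: 0, 9, 12, 27/2, ... strictly increasing.
- Minimum is 0 (n=1); inf = 0 (attained).
- 18 - 18/n -> 18 from below; sup = 18, not attained.
Conclusion: sup(S) = 18, not attained in S.

18


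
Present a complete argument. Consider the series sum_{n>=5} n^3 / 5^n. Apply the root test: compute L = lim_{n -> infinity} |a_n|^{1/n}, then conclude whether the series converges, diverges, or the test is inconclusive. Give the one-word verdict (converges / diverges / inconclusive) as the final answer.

Let a_n denote the general term. Form |a_n|^(1/n) and simplify:
|a_n|^(1/n) = n^(3/n)/5
Take the limit as n -> infinity: L = 1/5.
Since L = 1/5 < 1, the root test implies convergence.

converges


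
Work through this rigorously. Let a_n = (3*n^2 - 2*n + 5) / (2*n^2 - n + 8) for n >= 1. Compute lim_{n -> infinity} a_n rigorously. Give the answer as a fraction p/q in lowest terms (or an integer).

Divide numerator and denominator by n^2, the highest power:
numerator / n^2 = 3 - 2/n + 5/n^2
denominator / n^2 = 2 - 1/n + 8/n^2
As n -> infinity, all terms of the form c/n^k (k >= 1) tend to 0.
So numerator / n^2 -> 3 and denominator / n^2 -> 2.
Therefore lim a_n = 3/2.

3/2


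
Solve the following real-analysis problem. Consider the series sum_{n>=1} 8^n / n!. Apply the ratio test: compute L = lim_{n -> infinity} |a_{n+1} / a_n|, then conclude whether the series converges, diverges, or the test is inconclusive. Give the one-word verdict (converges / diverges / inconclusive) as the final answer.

Let a_n denote the general term. Form the ratio a_{n+1}/a_n and simplify:
a_{n+1}/a_n = 8/(n + 1)
Take the limit as n -> infinity: L = 0.
Since L = 0 < 1, the ratio test implies the series converges.

converges


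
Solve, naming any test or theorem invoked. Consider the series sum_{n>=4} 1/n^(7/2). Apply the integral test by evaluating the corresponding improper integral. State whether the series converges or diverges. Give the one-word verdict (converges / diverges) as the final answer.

Let f(x) = x^(-7/2). Then f is positive, continuous, and decreasing on [4, infinity), so the integral test applies.
Compute the improper integral int_{4}^infinity f(x) dx:
  antiderivative F(x) = -2/(5*x^(5/2)).
  As x -> infinity, F(x) -> 0 (since p = 7/2 > 1).
  So int = F(infinity) - F(4) = 0 - (-1/80) = 1/80.
  Finite, so by the integral test, the series converges.

converges


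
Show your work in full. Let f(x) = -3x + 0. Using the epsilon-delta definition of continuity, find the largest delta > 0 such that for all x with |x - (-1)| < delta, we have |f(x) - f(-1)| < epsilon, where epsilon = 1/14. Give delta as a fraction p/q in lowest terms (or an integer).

We compute f(-1) = -3*(-1) + 0 = 3.
|f(x) - f(-1)| = |-3x + 0 - (3)| = |-3(x - (-1))| = 3|x - (-1)|.
We need 3|x - (-1)| < 1/14, i.e. |x - (-1)| < 1/14 / 3 = 1/42.
So any delta <= 1/42 works. Conversely, if delta > 1/42, then x = -1 + 1/42 satisfies |x - (-1)| = 1/42 < delta but |f(x) - f(-1)| = 3 * 1/42 = 1/14, which is not < 1/14; so no larger delta works.
Hence the largest such delta is 1/42.

1/42


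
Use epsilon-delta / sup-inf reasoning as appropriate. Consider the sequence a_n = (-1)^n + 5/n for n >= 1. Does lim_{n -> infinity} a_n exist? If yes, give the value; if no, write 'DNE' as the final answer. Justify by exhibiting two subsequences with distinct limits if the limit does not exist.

Examine the behaviour of a_n along subsequences.
a_{2k} = 1 + 5/(2k) -> 1. a_{2k+1} = -1 + 5/(2k+1) -> -1.
Since these two subsequential limits are 1 and -1, distinct, the full sequence cannot converge (a convergent sequence has all subsequences tending to the same limit). So lim a_n does not exist.

DNE


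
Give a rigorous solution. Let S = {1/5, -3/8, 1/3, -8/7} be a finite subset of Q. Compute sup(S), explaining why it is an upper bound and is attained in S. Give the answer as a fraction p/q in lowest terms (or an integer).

S is finite, so sup(S) = max(S).
Sorted decreasing:
1/3, 1/5, -3/8, -8/7
The extremum is 1/3.
For every x in S, x <= 1/3. And 1/3 is in S, so it is attained.
Therefore sup(S) = 1/3.

1/3


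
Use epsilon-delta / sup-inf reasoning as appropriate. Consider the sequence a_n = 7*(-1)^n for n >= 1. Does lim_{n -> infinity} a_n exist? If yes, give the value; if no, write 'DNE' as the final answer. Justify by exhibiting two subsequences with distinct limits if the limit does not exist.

Examine the behaviour of a_n along subsequences.
Even-n subsequence a_{2k} = 7 -> 7. Odd-n subsequence a_{2k+1} = -7 -> -7.
Since these two subsequential limits are 7 and -7, distinct, the full sequence cannot converge (a convergent sequence has all subsequences tending to the same limit). So lim a_n does not exist.

DNE
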